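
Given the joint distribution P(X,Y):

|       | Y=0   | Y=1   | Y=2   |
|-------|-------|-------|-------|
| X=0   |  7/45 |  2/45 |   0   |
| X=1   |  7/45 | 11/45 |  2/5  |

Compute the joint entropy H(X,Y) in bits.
2.0604 bits

H(X,Y) = -Σ_{x,y} P(x,y) log₂ P(x,y). Per-cell terms -P(x,y)·log₂P(x,y):
  X=0: 0.4176, 0.1996, 0.0000
  X=1: 0.4176, 0.4968, 0.5288
  (cells with P = 0 contribute 0)
Sum of the 6 terms: H(X,Y) = 2.0604 bits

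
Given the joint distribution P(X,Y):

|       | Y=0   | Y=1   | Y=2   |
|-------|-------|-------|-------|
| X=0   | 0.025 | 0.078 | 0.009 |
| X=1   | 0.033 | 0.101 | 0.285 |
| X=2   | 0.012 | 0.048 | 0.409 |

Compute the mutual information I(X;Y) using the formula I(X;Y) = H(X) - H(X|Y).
0.1952 bits

I(X;Y) = H(X) - H(X|Y)

Marginal of X (row sums):
  P(X=0) = 0.025 + 0.078 + 0.009 = 0.112
  P(X=1) = 0.033 + 0.101 + 0.285 = 0.419
  P(X=2) = 0.012 + 0.048 + 0.409 = 0.469
H(X) = -[0.112·log₂(0.112) + 0.419·log₂(0.419) + 0.469·log₂(0.469)]
  = 0.35374 + 0.52584 + 0.51231 = 1.3919 bits

Marginal of Y (column sums):
  P(Y=0) = 0.025 + 0.033 + 0.012 = 0.070
  P(Y=1) = 0.078 + 0.101 + 0.048 = 0.227
  P(Y=2) = 0.009 + 0.285 + 0.409 = 0.703
H(X|Y) = Σ_y P(y)·H(X|Y=y):
  Y=0: P(Y=0) = 0.070, P(X|Y=0) = (5/14, 33/70, 6/35) → H(X|Y=0) = 1.47813
  Y=1: P(Y=1) = 0.227, P(X|Y=1) = (78/227, 101/227, 48/227) → H(X|Y=1) = 1.52338
  Y=2: P(Y=2) = 0.703, P(X|Y=2) = (9/703, 15/37, 409/703) → H(X|Y=2) = 1.06319
H(X|Y) = 0.070·1.47813 + 0.227·1.52338 + 0.703·1.06319 = 1.1967 bits

I(X;Y) = H(X) - H(X|Y) = 1.3919 - 1.1967 = 0.1952 bits

Cross-check via I(X;Y) = H(X) + H(Y) - H(X,Y): computing H(Y) from the column sums and H(X,Y) from the 9 cells in the same way gives H(Y) = 1.1116 bits and H(X,Y) = 2.3083 bits, so
I(X;Y) = 1.3919 + 1.1116 - 2.3083 = 0.1952 bits ✓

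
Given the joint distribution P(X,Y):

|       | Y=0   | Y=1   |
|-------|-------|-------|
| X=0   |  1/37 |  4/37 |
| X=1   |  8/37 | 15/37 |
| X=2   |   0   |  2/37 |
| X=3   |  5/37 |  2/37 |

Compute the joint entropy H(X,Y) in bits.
2.3388 bits

H(X,Y) = -Σ_{x,y} P(x,y) log₂ P(x,y). Per-cell terms -P(x,y)·log₂P(x,y):
  X=0: 0.1408, 0.3470
  X=1: 0.4777, 0.5281
  X=2: 0.0000, 0.2275
  X=3: 0.3902, 0.2275
  (cells with P = 0 contribute 0)
Sum of the 8 terms: H(X,Y) = 2.3388 bits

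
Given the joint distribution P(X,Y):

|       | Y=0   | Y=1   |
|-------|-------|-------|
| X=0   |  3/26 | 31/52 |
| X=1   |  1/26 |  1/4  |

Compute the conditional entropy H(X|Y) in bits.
0.8658 bits

H(X|Y) = H(X,Y) - H(Y)

H(X,Y) = -Σ_{x,y} P(x,y) log₂ P(x,y). Per-cell terms -P(x,y)·log₂P(x,y):
  X=0: 0.359478, 0.444876
  X=1: 0.180786, 0.500000
Sum of the 4 terms: H(X,Y) = 1.48514 bits

Marginal of Y (column sums):
  P(Y=0) = 3/26 + 1/26 = 2/13
  P(Y=1) = 31/52 + 1/4 = 11/13
H(Y) = -[(2/13)·log₂(2/13) + (11/13)·log₂(11/13)]
  = 0.415452 + 0.203930 = 0.61938 bits

H(X|Y) = H(X,Y) - H(Y) = 1.48514 - 0.61938 = 0.8658 bits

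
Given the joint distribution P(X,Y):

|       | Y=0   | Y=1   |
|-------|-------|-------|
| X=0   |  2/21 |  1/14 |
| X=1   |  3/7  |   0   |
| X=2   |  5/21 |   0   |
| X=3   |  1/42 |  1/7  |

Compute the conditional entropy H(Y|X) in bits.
0.2628 bits

H(Y|X) = H(X,Y) - H(X)

H(X,Y) = -Σ_{x,y} P(x,y) log₂ P(x,y). Per-cell terms -P(x,y)·log₂P(x,y):
  X=0: 0.32308, 0.27195
  X=1: 0.52388, 0.00000
  X=2: 0.49295, 0.00000
  X=3: 0.12839, 0.40105
  (cells with P = 0 contribute 0)
Sum of the 8 terms: H(X,Y) = 2.1413 bits

Marginal of X (row sums):
  P(X=0) = 2/21 + 1/14 = 1/6
  P(X=1) = 3/7 + 0 = 3/7
  P(X=2) = 5/21 + 0 = 5/21
  P(X=3) = 1/42 + 1/7 = 1/6
H(X) = -[(1/6)·log₂(1/6) + (3/7)·log₂(3/7) + (5/21)·log₂(5/21) + (1/6)·log₂(1/6)]
  = 0.43083 + 0.52388 + 0.49295 + 0.43083 = 1.8785 bits

H(Y|X) = H(X,Y) - H(X) = 2.1413 - 1.8785 = 0.2628 bits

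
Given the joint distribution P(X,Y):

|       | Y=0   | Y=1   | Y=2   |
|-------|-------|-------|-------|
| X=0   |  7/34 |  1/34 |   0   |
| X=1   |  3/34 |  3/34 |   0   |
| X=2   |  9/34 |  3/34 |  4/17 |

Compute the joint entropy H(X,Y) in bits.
2.5449 bits

H(X,Y) = -Σ_{x,y} P(x,y) log₂ P(x,y). Per-cell terms -P(x,y)·log₂P(x,y):
  X=0: 0.46943, 0.14963, 0.00000
  X=1: 0.30904, 0.30904, 0.00000
  X=2: 0.50758, 0.30904, 0.49117
  (cells with P = 0 contribute 0)
Sum of the 9 terms: H(X,Y) = 2.5449 bits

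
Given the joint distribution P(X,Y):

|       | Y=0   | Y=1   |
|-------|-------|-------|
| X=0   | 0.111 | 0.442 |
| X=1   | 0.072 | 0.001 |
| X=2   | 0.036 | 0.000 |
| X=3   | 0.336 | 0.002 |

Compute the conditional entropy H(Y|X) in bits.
0.4253 bits

H(Y|X) = H(X,Y) - H(X)

H(X,Y) = -Σ_{x,y} P(x,y) log₂ P(x,y). Per-cell terms -P(x,y)·log₂P(x,y):
  X=0: 0.35202, 0.52062
  X=1: 0.27330, 0.00997
  X=2: 0.17265, 0.00000
  X=3: 0.52868, 0.01793
  (cells with P = 0 contribute 0)
Sum of the 8 terms: H(X,Y) = 1.8752 bits

Marginal of X (row sums):
  P(X=0) = 0.111 + 0.442 = 0.553
  P(X=1) = 0.072 + 0.001 = 0.073
  P(X=2) = 0.036 + 0.000 = 0.036
  P(X=3) = 0.336 + 0.002 = 0.338
H(X) = -[0.553·log₂(0.553) + 0.073·log₂(0.073) + 0.036·log₂(0.036) + 0.338·log₂(0.338)]
  = 0.47262 + 0.27565 + 0.17265 + 0.52894 = 1.4499 bits

H(Y|X) = H(X,Y) - H(X) = 1.8752 - 1.4499 = 0.4253 bits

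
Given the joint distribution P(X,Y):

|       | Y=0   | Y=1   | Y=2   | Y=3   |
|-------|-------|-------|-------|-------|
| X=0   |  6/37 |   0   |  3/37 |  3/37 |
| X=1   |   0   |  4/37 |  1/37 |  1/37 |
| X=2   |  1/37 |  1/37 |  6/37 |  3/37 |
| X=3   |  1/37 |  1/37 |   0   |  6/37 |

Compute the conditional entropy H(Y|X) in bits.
1.3997 bits

H(Y|X) = H(X,Y) - H(X)

H(X,Y) = -Σ_{x,y} P(x,y) log₂ P(x,y). Per-cell terms -P(x,y)·log₂P(x,y):
  X=0: 0.425593, 0.000000, 0.293878, 0.293878
  X=1: 0.000000, 0.346968, 0.140796, 0.140796
  X=2: 0.140796, 0.140796, 0.425593, 0.293878
  X=3: 0.140796, 0.140796, 0.000000, 0.425593
  (cells with P = 0 contribute 0)
Sum of the 16 terms: H(X,Y) = 3.35016 bits

Marginal of X (row sums):
  P(X=0) = 6/37 + 0 + 3/37 + 3/37 = 12/37
  P(X=1) = 0 + 4/37 + 1/37 + 1/37 = 6/37
  P(X=2) = 1/37 + 1/37 + 6/37 + 3/37 = 11/37
  P(X=3) = 1/37 + 1/37 + 0 + 6/37 = 8/37
H(X) = -[(12/37)·log₂(12/37) + (6/37)·log₂(6/37) + (11/37)·log₂(11/37) + (8/37)·log₂(8/37)]
  = 0.526862 + 0.425593 + 0.520277 + 0.477720 = 1.95045 bits

H(Y|X) = H(X,Y) - H(X) = 3.35016 - 1.95045 = 1.3997 bits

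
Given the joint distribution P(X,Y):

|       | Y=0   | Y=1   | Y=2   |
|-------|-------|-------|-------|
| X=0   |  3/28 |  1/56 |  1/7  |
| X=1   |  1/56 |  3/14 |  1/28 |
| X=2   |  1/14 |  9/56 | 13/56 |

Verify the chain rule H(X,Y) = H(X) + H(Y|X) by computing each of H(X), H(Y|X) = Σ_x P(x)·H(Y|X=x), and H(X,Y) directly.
H(X) = 1.5320 bits, H(Y|X) = 1.2545 bits, H(X,Y) = 2.7866 bits

Marginal of X (row sums):
  P(X=0) = 3/28 + 1/56 + 1/7 = 15/56
  P(X=1) = 1/56 + 3/14 + 1/28 = 15/56
  P(X=2) = 1/14 + 9/56 + 13/56 = 13/28
H(X) = -[(15/56)·log₂(15/56) + (15/56)·log₂(15/56) + (13/28)·log₂(13/28)]
  = 0.50905 + 0.50905 + 0.51392 = 1.5320 bits

H(Y|X) = Σ_x P(x)·H(Y|X=x):
  X=0: P(X=0) = 15/56, P(Y|X=0) = (2/5, 1/15, 8/15) → H(Y|X=0) = 1.27291
  X=1: P(X=1) = 15/56, P(Y|X=1) = (1/15, 4/5, 2/15) → H(Y|X=1) = 0.90559
  X=2: P(X=2) = 13/28, P(Y|X=2) = (2/13, 9/26, 1/2) → H(Y|X=2) = 1.44525
H(Y|X) = (15/56)·1.27291 + (15/56)·0.90559 + (13/28)·1.44525 = 1.2545 bits

H(X,Y) = -Σ_{x,y} P(x,y) log₂ P(x,y). Per-cell terms -P(x,y)·log₂P(x,y):
  X=0: 0.34526, 0.10370, 0.40105
  X=1: 0.10370, 0.47623, 0.17169
  X=2: 0.27195, 0.42387, 0.48911
Sum of the 9 terms: H(X,Y) = 2.7866 bits

Chain rule check:
  H(X) + H(Y|X) = 1.5320 + 1.2545 = 2.7865 bits
  H(X,Y) = 2.7866 bits
✓ Chain rule verified (Δ = 0.0001 is 4-dp rounding noise: each of the three values was rounded independently).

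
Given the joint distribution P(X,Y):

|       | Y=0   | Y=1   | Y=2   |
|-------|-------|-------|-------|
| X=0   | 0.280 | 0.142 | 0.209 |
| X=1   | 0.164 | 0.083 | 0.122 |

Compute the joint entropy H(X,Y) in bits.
2.4822 bits

H(X,Y) = -Σ_{x,y} P(x,y) log₂ P(x,y). Per-cell terms -P(x,y)·log₂P(x,y):
  X=0: 0.5142, 0.3999, 0.4720
  X=1: 0.4278, 0.2980, 0.3703
Sum of the 6 terms: H(X,Y) = 2.4822 bits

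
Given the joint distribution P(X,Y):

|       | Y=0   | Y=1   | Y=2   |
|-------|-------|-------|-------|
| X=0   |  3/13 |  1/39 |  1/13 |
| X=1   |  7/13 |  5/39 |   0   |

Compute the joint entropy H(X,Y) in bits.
1.7692 bits

H(X,Y) = -Σ_{x,y} P(x,y) log₂ P(x,y). Per-cell terms -P(x,y)·log₂P(x,y):
  X=0: 0.48819, 0.13552, 0.28465
  X=1: 0.48089, 0.37993, 0.00000
  (cells with P = 0 contribute 0)
Sum of the 6 terms: H(X,Y) = 1.7692 bits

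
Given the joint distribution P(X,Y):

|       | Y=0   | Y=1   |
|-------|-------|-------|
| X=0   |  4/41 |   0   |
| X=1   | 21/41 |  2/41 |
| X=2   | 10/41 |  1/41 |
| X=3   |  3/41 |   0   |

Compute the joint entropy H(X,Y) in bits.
1.9377 bits

H(X,Y) = -Σ_{x,y} P(x,y) log₂ P(x,y). Per-cell terms -P(x,y)·log₂P(x,y):
  X=0: 0.32757, 0.00000
  X=1: 0.49439, 0.21256
  X=2: 0.49649, 0.13067
  X=3: 0.27604, 0.00000
  (cells with P = 0 contribute 0)
Sum of the 8 terms: H(X,Y) = 1.9377 bits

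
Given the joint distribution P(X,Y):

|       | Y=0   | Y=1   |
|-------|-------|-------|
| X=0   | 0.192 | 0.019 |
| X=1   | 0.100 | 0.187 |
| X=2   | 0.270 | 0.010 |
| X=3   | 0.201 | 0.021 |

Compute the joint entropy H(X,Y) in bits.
2.5090 bits

H(X,Y) = -Σ_{x,y} P(x,y) log₂ P(x,y). Per-cell terms -P(x,y)·log₂P(x,y):
  X=0: 0.45712, 0.10864
  X=1: 0.33219, 0.45233
  X=2: 0.51002, 0.06644
  X=3: 0.46526, 0.11704
Sum of the 8 terms: H(X,Y) = 2.5090 bits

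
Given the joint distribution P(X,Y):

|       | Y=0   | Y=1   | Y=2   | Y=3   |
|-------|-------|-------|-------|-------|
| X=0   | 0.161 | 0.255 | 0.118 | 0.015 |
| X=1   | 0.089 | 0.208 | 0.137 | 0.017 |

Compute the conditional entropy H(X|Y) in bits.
0.9803 bits

H(X|Y) = H(X,Y) - H(Y)

H(X,Y) = -Σ_{x,y} P(x,y) log₂ P(x,y). Per-cell terms -P(x,y)·log₂P(x,y):
  X=0: 0.424214, 0.502715, 0.363811, 0.090883
  X=1: 0.310615, 0.471192, 0.392882, 0.099931
Sum of the 8 terms: H(X,Y) = 2.65624 bits

Marginal of Y (column sums):
  P(Y=0) = 0.161 + 0.089 = 0.250
  P(Y=1) = 0.255 + 0.208 = 0.463
  P(Y=2) = 0.118 + 0.137 = 0.255
  P(Y=3) = 0.015 + 0.017 = 0.032
H(Y) = -[0.250·log₂(0.250) + 0.463·log₂(0.463) + 0.255·log₂(0.255) + 0.032·log₂(0.032)]
  = 0.500000 + 0.514354 + 0.502715 + 0.158905 = 1.67597 bits

H(X|Y) = H(X,Y) - H(Y) = 2.65624 - 1.67597 = 0.9803 bits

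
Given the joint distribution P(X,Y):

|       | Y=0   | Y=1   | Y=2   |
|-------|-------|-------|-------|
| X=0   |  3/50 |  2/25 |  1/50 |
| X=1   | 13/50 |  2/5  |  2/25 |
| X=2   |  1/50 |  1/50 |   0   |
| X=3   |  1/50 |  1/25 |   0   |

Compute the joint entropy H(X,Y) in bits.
2.4979 bits

H(X,Y) = -Σ_{x,y} P(x,y) log₂ P(x,y). Per-cell terms -P(x,y)·log₂P(x,y):
  X=0: 0.24353, 0.29151, 0.11288
  X=1: 0.50529, 0.52877, 0.29151
  X=2: 0.11288, 0.11288, 0.00000
  X=3: 0.11288, 0.18575, 0.00000
  (cells with P = 0 contribute 0)
Sum of the 12 terms: H(X,Y) = 2.4979 bits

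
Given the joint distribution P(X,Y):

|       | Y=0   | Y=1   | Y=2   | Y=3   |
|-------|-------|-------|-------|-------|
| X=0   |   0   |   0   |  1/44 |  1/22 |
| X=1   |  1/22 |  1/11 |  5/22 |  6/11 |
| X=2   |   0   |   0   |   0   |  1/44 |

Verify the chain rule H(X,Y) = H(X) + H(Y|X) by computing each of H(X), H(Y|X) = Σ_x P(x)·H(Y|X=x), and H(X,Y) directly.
H(X) = 0.5132 bits, H(Y|X) = 1.4176 bits, H(X,Y) = 1.9308 bits

Marginal of X (row sums):
  P(X=0) = 0 + 0 + 1/44 + 1/22 = 3/44
  P(X=1) = 1/22 + 1/11 + 5/22 + 6/11 = 10/11
  P(X=2) = 0 + 0 + 0 + 1/44 = 1/44
H(X) = -[(3/44)·log₂(3/44) + (10/11)·log₂(10/11) + (1/44)·log₂(1/44)]
  = 0.264168 + 0.125003 + 0.124078 = 0.5132 bits

H(Y|X) = Σ_x P(x)·H(Y|X=x):
  X=0: P(X=0) = 3/44, P(Y|X=0) = (0, 0, 1/3, 2/3) → H(Y|X=0) = 0.918296
  X=1: P(X=1) = 10/11, P(Y|X=1) = (1/20, 1/10, 1/4, 3/5) → H(Y|X=1) = 1.490469
  X=2: P(X=2) = 1/44, P(Y|X=2) = (0, 0, 0, 1) → H(Y|X=2) = 0.000000
H(Y|X) = (3/44)·0.918296 + (10/11)·1.490469 + (1/44)·0.000000 = 1.4176 bits

H(X,Y) = -Σ_{x,y} P(x,y) log₂ P(x,y). Per-cell terms -P(x,y)·log₂P(x,y):
  X=0: 0.000000, 0.000000, 0.124078, 0.202701
  X=1: 0.202701, 0.314494, 0.485796, 0.476983
  X=2: 0.000000, 0.000000, 0.000000, 0.124078
  (cells with P = 0 contribute 0)
Sum of the 12 terms: H(X,Y) = 1.9308 bits

Chain rule check:
  H(X) + H(Y|X) = 0.5132 + 1.4176 = 1.9308 bits
  H(X,Y) = 1.9308 bits
✓ Chain rule verified.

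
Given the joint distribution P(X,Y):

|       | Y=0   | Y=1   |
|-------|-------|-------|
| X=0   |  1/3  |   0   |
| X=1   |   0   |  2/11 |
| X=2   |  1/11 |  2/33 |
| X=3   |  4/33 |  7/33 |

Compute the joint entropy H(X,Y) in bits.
2.3786 bits

H(X,Y) = -Σ_{x,y} P(x,y) log₂ P(x,y). Per-cell terms -P(x,y)·log₂P(x,y):
  X=0: 0.5283, 0.0000
  X=1: 0.0000, 0.4472
  X=2: 0.3145, 0.2451
  X=3: 0.3690, 0.4745
  (cells with P = 0 contribute 0)
Sum of the 8 terms: H(X,Y) = 2.3786 bits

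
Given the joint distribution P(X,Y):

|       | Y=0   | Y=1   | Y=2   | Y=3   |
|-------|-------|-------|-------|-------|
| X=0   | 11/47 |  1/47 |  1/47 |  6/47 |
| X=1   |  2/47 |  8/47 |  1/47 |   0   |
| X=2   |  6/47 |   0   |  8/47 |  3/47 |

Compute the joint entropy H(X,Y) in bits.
2.9199 bits

H(X,Y) = -Σ_{x,y} P(x,y) log₂ P(x,y). Per-cell terms -P(x,y)·log₂P(x,y):
  X=0: 0.49036, 0.11818, 0.11818, 0.37910
  X=1: 0.19381, 0.43482, 0.11818, 0.00000
  X=2: 0.37910, 0.00000, 0.43482, 0.25338
  (cells with P = 0 contribute 0)
Sum of the 12 terms: H(X,Y) = 2.9199 bits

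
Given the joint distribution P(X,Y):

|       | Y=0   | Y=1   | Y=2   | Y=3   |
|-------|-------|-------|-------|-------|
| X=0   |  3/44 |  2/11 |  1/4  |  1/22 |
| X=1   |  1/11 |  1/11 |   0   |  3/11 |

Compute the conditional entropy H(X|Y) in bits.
0.5954 bits

H(X|Y) = H(X,Y) - H(Y)

H(X,Y) = -Σ_{x,y} P(x,y) log₂ P(x,y). Per-cell terms -P(x,y)·log₂P(x,y):
  X=0: 0.26417, 0.44717, 0.50000, 0.20270
  X=1: 0.31449, 0.31449, 0.00000, 0.51122
  (cells with P = 0 contribute 0)
Sum of the 8 terms: H(X,Y) = 2.5542 bits

Marginal of Y (column sums):
  P(Y=0) = 3/44 + 1/11 = 7/44
  P(Y=1) = 2/11 + 1/11 = 3/11
  P(Y=2) = 1/4 + 0 = 1/4
  P(Y=3) = 1/22 + 3/11 = 7/22
H(Y) = -[(7/44)·log₂(7/44) + (3/11)·log₂(3/11) + (1/4)·log₂(1/4) + (7/22)·log₂(7/22)]
  = 0.42192 + 0.51122 + 0.50000 + 0.52566 = 1.9588 bits

H(X|Y) = H(X,Y) - H(Y) = 2.5542 - 1.9588 = 0.5954 bits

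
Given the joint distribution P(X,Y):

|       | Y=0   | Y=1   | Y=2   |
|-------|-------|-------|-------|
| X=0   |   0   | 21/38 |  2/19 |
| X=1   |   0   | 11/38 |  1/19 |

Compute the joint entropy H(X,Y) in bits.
1.5560 bits

H(X,Y) = -Σ_{x,y} P(x,y) log₂ P(x,y). Per-cell terms -P(x,y)·log₂P(x,y):
  X=0: 0.0000, 0.4728, 0.3419
  X=1: 0.0000, 0.5177, 0.2236
  (cells with P = 0 contribute 0)
Sum of the 6 terms: H(X,Y) = 1.5560 bits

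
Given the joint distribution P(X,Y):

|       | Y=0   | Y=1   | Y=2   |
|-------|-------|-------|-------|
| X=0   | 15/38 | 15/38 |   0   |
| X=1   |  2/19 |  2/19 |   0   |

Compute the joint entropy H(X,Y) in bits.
1.7425 bits

H(X,Y) = -Σ_{x,y} P(x,y) log₂ P(x,y). Per-cell terms -P(x,y)·log₂P(x,y):
  X=0: 0.52936, 0.52936, 0.00000
  X=1: 0.34189, 0.34189, 0.00000
  (cells with P = 0 contribute 0)
Sum of the 6 terms: H(X,Y) = 1.7425 bits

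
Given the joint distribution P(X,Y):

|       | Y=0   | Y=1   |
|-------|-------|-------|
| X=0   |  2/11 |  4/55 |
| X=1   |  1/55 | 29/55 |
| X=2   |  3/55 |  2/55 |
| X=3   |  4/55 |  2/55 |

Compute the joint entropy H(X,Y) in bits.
2.1658 bits

H(X,Y) = -Σ_{x,y} P(x,y) log₂ P(x,y). Per-cell terms -P(x,y)·log₂P(x,y):
  X=0: 0.44717, 0.27501
  X=1: 0.10512, 0.48687
  X=2: 0.22889, 0.17387
  X=3: 0.27501, 0.17387
Sum of the 8 terms: H(X,Y) = 2.1658 bits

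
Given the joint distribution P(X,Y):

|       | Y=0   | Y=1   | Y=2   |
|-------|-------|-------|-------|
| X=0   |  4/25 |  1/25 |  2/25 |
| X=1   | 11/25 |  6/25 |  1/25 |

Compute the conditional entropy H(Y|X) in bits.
1.2459 bits

H(Y|X) = H(X,Y) - H(X)

H(X,Y) = -Σ_{x,y} P(x,y) log₂ P(x,y). Per-cell terms -P(x,y)·log₂P(x,y):
  X=0: 0.4230170, 0.1857542, 0.2915085
  X=1: 0.5211468, 0.4941345, 0.1857542
Sum of the 6 terms: H(X,Y) = 2.101315 bits

Marginal of X (row sums):
  P(X=0) = 4/25 + 1/25 + 2/25 = 7/25
  P(X=1) = 11/25 + 6/25 + 1/25 = 18/25
H(X) = -[(7/25)·log₂(7/25) + (18/25)·log₂(18/25)]
  = 0.5142204 + 0.3412305 = 0.855451 bits

H(Y|X) = H(X,Y) - H(X) = 2.101315 - 0.855451 = 1.2459 bits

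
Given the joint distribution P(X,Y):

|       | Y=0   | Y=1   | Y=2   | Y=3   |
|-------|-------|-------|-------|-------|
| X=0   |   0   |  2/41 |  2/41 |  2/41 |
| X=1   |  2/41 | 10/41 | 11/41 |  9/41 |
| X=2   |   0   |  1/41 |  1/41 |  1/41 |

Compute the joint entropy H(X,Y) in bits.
2.7282 bits

H(X,Y) = -Σ_{x,y} P(x,y) log₂ P(x,y). Per-cell terms -P(x,y)·log₂P(x,y):
  X=0: 0.00000, 0.21256, 0.21256, 0.21256
  X=1: 0.21256, 0.49649, 0.50925, 0.48021
  X=2: 0.00000, 0.13067, 0.13067, 0.13067
  (cells with P = 0 contribute 0)
Sum of the 12 terms: H(X,Y) = 2.7282 bits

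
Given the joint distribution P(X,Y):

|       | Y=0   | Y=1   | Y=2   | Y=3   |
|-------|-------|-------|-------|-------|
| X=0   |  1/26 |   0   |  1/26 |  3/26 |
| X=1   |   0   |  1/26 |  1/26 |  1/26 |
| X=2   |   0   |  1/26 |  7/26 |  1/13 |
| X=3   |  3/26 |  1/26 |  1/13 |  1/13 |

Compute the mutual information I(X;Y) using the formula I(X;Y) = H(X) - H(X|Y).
0.3454 bits

I(X;Y) = H(X) - H(X|Y)

Marginal of X (row sums):
  P(X=0) = 1/26 + 0 + 1/26 + 3/26 = 5/26
  P(X=1) = 0 + 1/26 + 1/26 + 1/26 = 3/26
  P(X=2) = 0 + 1/26 + 7/26 + 1/13 = 5/13
  P(X=3) = 3/26 + 1/26 + 1/13 + 1/13 = 4/13
H(X) = -[(5/26)·log₂(5/26) + (3/26)·log₂(3/26) + (5/13)·log₂(5/13) + (4/13)·log₂(4/13)]
  = 0.4574 + 0.3595 + 0.5302 + 0.5232 = 1.8703 bits

Marginal of Y (column sums):
  P(Y=0) = 1/26 + 0 + 0 + 3/26 = 2/13
  P(Y=1) = 0 + 1/26 + 1/26 + 1/26 = 3/26
  P(Y=2) = 1/26 + 1/26 + 7/26 + 1/13 = 11/26
  P(Y=3) = 3/26 + 1/26 + 1/13 + 1/13 = 4/13
H(X|Y) = Σ_y P(y)·H(X|Y=y):
  Y=0: P(Y=0) = 2/13, P(X|Y=0) = (1/4, 0, 0, 3/4) → H(X|Y=0) = 0.8113
  Y=1: P(Y=1) = 3/26, P(X|Y=1) = (0, 1/3, 1/3, 1/3) → H(X|Y=1) = 1.5850
  Y=2: P(Y=2) = 11/26, P(X|Y=2) = (1/11, 1/11, 7/11, 2/11) → H(X|Y=2) = 1.4911
  Y=3: P(Y=3) = 4/13, P(X|Y=3) = (3/8, 1/8, 1/4, 1/4) → H(X|Y=3) = 1.9056
H(X|Y) = (2/13)·0.8113 + (3/26)·1.5850 + (11/26)·1.4911 + (4/13)·1.9056 = 1.5249 bits

I(X;Y) = H(X) - H(X|Y) = 1.8703 - 1.5249 = 0.3454 bits

Cross-check via I(X;Y) = H(X) + H(Y) - H(X,Y): computing H(Y) from the column sums and H(X,Y) from the 16 cells in the same way gives H(Y) = 1.8232 bits and H(X,Y) = 3.3481 bits, so
I(X;Y) = 1.8703 + 1.8232 - 3.3481 = 0.3454 bits ✓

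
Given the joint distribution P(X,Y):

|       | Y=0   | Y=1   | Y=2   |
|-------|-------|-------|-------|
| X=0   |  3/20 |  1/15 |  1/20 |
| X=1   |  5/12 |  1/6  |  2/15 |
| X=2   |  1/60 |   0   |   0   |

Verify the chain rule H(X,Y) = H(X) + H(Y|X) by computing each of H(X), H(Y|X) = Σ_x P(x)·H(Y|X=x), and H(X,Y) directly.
H(X) = 0.9514 bits, H(Y|X) = 1.3788 bits, H(X,Y) = 2.3302 bits

Marginal of X (row sums):
  P(X=0) = 3/20 + 1/15 + 1/20 = 4/15
  P(X=1) = 5/12 + 1/6 + 2/15 = 43/60
  P(X=2) = 1/60 + 0 + 0 = 1/60
H(X) = -[(4/15)·log₂(4/15) + (43/60)·log₂(43/60) + (1/60)·log₂(1/60)]
  = 0.50850 + 0.34445 + 0.09845 = 0.9514 bits

H(Y|X) = Σ_x P(x)·H(Y|X=x):
  X=0: P(X=0) = 4/15, P(Y|X=0) = (9/16, 1/4, 3/16) → H(Y|X=0) = 1.41974
  X=1: P(X=1) = 43/60, P(Y|X=1) = (25/43, 10/43, 8/43) → H(Y|X=1) = 1.39567
  X=2: P(X=2) = 1/60, P(Y|X=2) = (1, 0, 0) → H(Y|X=2) = 0.00000
H(Y|X) = (4/15)·1.41974 + (43/60)·1.39567 + (1/60)·0.00000 = 1.3788 bits

H(X,Y) = -Σ_{x,y} P(x,y) log₂ P(x,y). Per-cell terms -P(x,y)·log₂P(x,y):
  X=0: 0.41054, 0.26046, 0.21610
  X=1: 0.52626, 0.43083, 0.38759
  X=2: 0.09845, 0.00000, 0.00000
  (cells with P = 0 contribute 0)
Sum of the 9 terms: H(X,Y) = 2.3302 bits

Chain rule check:
  H(X) + H(Y|X) = 0.9514 + 1.3788 = 2.3302 bits
  H(X,Y) = 2.3302 bits
✓ Chain rule verified.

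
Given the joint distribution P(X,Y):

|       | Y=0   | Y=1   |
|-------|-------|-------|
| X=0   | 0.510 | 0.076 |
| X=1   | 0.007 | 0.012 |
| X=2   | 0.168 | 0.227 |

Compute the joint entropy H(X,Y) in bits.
1.8226 bits

H(X,Y) = -Σ_{x,y} P(x,y) log₂ P(x,y). Per-cell terms -P(x,y)·log₂P(x,y):
  X=0: 0.4954, 0.2826
  X=1: 0.0501, 0.0766
  X=2: 0.4323, 0.4856
Sum of the 6 terms: H(X,Y) = 1.8226 bits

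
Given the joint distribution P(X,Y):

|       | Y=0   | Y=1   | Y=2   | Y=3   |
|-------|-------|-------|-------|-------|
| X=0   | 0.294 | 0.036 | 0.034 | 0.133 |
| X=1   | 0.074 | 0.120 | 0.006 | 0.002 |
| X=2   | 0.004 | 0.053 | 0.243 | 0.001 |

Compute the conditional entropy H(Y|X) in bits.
1.2257 bits

H(Y|X) = H(X,Y) - H(X)

H(X,Y) = -Σ_{x,y} P(x,y) log₂ P(x,y). Per-cell terms -P(x,y)·log₂P(x,y):
  X=0: 0.51924, 0.17265, 0.16586, 0.38710
  X=1: 0.27797, 0.36707, 0.04428, 0.01793
  X=2: 0.03186, 0.22461, 0.49596, 0.00997
Sum of the 12 terms: H(X,Y) = 2.7145 bits

Marginal of X (row sums):
  P(X=0) = 0.294 + 0.036 + 0.034 + 0.133 = 0.497
  P(X=1) = 0.074 + 0.120 + 0.006 + 0.002 = 0.202
  P(X=2) = 0.004 + 0.053 + 0.243 + 0.001 = 0.301
H(X) = -[0.497·log₂(0.497) + 0.202·log₂(0.202) + 0.301·log₂(0.301)]
  = 0.50132 + 0.46613 + 0.52138 = 1.4888 bits

H(Y|X) = H(X,Y) - H(X) = 2.7145 - 1.4888 = 1.2257 bits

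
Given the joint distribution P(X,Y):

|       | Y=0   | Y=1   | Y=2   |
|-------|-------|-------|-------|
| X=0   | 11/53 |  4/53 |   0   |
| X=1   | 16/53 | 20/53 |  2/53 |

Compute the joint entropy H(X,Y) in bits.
1.9828 bits

H(X,Y) = -Σ_{x,y} P(x,y) log₂ P(x,y). Per-cell terms -P(x,y)·log₂P(x,y):
  X=0: 0.4708, 0.2814, 0.0000
  X=1: 0.5216, 0.5306, 0.1784
  (cells with P = 0 contribute 0)
Sum of the 6 terms: H(X,Y) = 1.9828 bits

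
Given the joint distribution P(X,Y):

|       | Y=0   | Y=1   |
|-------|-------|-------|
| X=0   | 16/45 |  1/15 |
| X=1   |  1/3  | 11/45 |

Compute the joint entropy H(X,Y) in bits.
1.8160 bits

H(X,Y) = -Σ_{x,y} P(x,y) log₂ P(x,y). Per-cell terms -P(x,y)·log₂P(x,y):
  X=0: 0.5304, 0.2605
  X=1: 0.5283, 0.4968
Sum of the 4 terms: H(X,Y) = 1.8160 bits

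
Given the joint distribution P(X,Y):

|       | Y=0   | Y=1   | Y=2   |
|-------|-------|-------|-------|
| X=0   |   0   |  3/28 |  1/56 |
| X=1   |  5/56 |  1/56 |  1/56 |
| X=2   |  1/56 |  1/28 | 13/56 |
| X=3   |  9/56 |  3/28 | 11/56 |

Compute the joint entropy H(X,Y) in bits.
2.9624 bits

H(X,Y) = -Σ_{x,y} P(x,y) log₂ P(x,y). Per-cell terms -P(x,y)·log₂P(x,y):
  X=0: 0.00000, 0.34526, 0.10370
  X=1: 0.31120, 0.10370, 0.10370
  X=2: 0.10370, 0.17169, 0.48911
  X=3: 0.42387, 0.34526, 0.46120
  (cells with P = 0 contribute 0)
Sum of the 12 terms: H(X,Y) = 2.9624 bits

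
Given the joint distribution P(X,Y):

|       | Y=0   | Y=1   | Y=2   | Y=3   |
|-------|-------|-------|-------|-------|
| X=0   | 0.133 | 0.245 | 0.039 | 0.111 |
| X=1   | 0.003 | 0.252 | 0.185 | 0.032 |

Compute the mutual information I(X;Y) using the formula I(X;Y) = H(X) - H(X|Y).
0.2209 bits

I(X;Y) = H(X) - H(X|Y)

Marginal of X (row sums):
  P(X=0) = 0.133 + 0.245 + 0.039 + 0.111 = 0.528
  P(X=1) = 0.003 + 0.252 + 0.185 + 0.032 = 0.472
H(X) = -[0.528·log₂(0.528) + 0.472·log₂(0.472)]
  = 0.4865 + 0.5112 = 0.9977 bits

Marginal of Y (column sums):
  P(Y=0) = 0.133 + 0.003 = 0.136
  P(Y=1) = 0.245 + 0.252 = 0.497
  P(Y=2) = 0.039 + 0.185 = 0.224
  P(Y=3) = 0.111 + 0.032 = 0.143
H(X|Y) = Σ_y P(y)·H(X|Y=y):
  Y=0: P(Y=0) = 0.136, P(X|Y=0) = (133/136, 3/136) → H(X|Y=0) = 0.1528
  Y=1: P(Y=1) = 0.497, P(X|Y=1) = (35/71, 36/71) → H(X|Y=1) = 0.9999
  Y=2: P(Y=2) = 0.224, P(X|Y=2) = (39/224, 185/224) → H(X|Y=2) = 0.6670
  Y=3: P(Y=3) = 0.143, P(X|Y=3) = (111/143, 32/143) → H(X|Y=3) = 0.7670
H(X|Y) = 0.136·0.1528 + 0.497·0.9999 + 0.224·0.6670 + 0.143·0.7670 = 0.7768 bits

I(X;Y) = H(X) - H(X|Y) = 0.9977 - 0.7768 = 0.2209 bits

Cross-check via I(X;Y) = H(X) + H(Y) - H(X,Y): computing H(Y) from the column sums and H(X,Y) from the 8 cells in the same way gives H(Y) = 1.7775 bits and H(X,Y) = 2.5543 bits, so
I(X;Y) = 0.9977 + 1.7775 - 2.5543 = 0.2209 bits ✓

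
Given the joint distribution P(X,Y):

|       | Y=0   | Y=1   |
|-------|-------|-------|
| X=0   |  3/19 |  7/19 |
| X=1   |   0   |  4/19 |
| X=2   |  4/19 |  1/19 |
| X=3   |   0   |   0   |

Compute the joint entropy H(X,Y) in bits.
2.1213 bits

H(X,Y) = -Σ_{x,y} P(x,y) log₂ P(x,y). Per-cell terms -P(x,y)·log₂P(x,y):
  X=0: 0.42047, 0.53074
  X=1: 0.00000, 0.47325
  X=2: 0.47325, 0.22358
  X=3: 0.00000, 0.00000
  (cells with P = 0 contribute 0)
Sum of the 8 terms: H(X,Y) = 2.1213 bits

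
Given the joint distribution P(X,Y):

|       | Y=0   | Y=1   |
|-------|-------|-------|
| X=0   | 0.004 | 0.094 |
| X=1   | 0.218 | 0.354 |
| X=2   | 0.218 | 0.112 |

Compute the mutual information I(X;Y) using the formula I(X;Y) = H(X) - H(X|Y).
0.1120 bits

I(X;Y) = H(X) - H(X|Y)

Marginal of X (row sums):
  P(X=0) = 0.004 + 0.094 = 0.098
  P(X=1) = 0.218 + 0.354 = 0.572
  P(X=2) = 0.218 + 0.112 = 0.330
H(X) = -[0.098·log₂(0.098) + 0.572·log₂(0.572) + 0.330·log₂(0.330)]
  = 0.3284 + 0.4610 + 0.5278 = 1.3172 bits

Marginal of Y (column sums):
  P(Y=0) = 0.004 + 0.218 + 0.218 = 0.440
  P(Y=1) = 0.094 + 0.354 + 0.112 = 0.560
H(X|Y) = Σ_y P(y)·H(X|Y=y):
  Y=0: P(Y=0) = 0.440, P(X|Y=0) = (1/110, 109/220, 109/220) → H(X|Y=0) = 1.0656
  Y=1: P(Y=1) = 0.560, P(X|Y=1) = (47/280, 177/280, 1/5) → H(X|Y=1) = 1.3148
H(X|Y) = 0.440·1.0656 + 0.560·1.3148 = 1.2052 bits

I(X;Y) = H(X) - H(X|Y) = 1.3172 - 1.2052 = 0.1120 bits

Cross-check via I(X;Y) = H(X) + H(Y) - H(X,Y): computing H(Y) from the column sums and H(X,Y) from the 6 cells in the same way gives H(Y) = 0.9896 bits and H(X,Y) = 2.1948 bits, so
I(X;Y) = 1.3172 + 0.9896 - 2.1948 = 0.1120 bits ✓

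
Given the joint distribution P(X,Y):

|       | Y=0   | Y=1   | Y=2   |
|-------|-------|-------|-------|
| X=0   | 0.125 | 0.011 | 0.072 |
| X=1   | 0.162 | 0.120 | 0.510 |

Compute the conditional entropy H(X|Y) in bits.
0.6523 bits

H(X|Y) = H(X,Y) - H(Y)

H(X,Y) = -Σ_{x,y} P(x,y) log₂ P(x,y). Per-cell terms -P(x,y)·log₂P(x,y):
  X=0: 0.3750, 0.0716, 0.2733
  X=1: 0.4254, 0.3671, 0.4954
Sum of the 6 terms: H(X,Y) = 2.0078 bits

Marginal of Y (column sums):
  P(Y=0) = 0.125 + 0.162 = 0.287
  P(Y=1) = 0.011 + 0.120 = 0.131
  P(Y=2) = 0.072 + 0.510 = 0.582
H(Y) = -[0.287·log₂(0.287) + 0.131·log₂(0.131) + 0.582·log₂(0.582)]
  = 0.5169 + 0.3841 + 0.4545 = 1.3555 bits

H(X|Y) = H(X,Y) - H(Y) = 2.0078 - 1.3555 = 0.6523 bits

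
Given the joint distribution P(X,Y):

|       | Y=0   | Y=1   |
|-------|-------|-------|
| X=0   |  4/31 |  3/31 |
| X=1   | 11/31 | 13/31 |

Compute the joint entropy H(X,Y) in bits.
1.7634 bits

H(X,Y) = -Σ_{x,y} P(x,y) log₂ P(x,y). Per-cell terms -P(x,y)·log₂P(x,y):
  X=0: 0.38119, 0.32605
  X=1: 0.53040, 0.52577
Sum of the 4 terms: H(X,Y) = 1.7634 bits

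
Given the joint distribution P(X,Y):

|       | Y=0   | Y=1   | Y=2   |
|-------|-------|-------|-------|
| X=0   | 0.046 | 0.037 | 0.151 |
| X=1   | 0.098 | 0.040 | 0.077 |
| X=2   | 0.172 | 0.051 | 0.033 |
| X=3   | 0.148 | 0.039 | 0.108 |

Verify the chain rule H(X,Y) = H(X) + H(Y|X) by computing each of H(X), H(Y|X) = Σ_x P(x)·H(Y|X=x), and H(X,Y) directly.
H(X) = 1.9899 bits, H(Y|X) = 1.3566 bits, H(X,Y) = 3.3466 bits

Marginal of X (row sums):
  P(X=0) = 0.046 + 0.037 + 0.151 = 0.234
  P(X=1) = 0.098 + 0.040 + 0.077 = 0.215
  P(X=2) = 0.172 + 0.051 + 0.033 = 0.256
  P(X=3) = 0.148 + 0.039 + 0.108 = 0.295
H(X) = -[0.234·log₂(0.234) + 0.215·log₂(0.215) + 0.256·log₂(0.256) + 0.295·log₂(0.295)]
  = 0.490328 + 0.476782 + 0.503241 + 0.519558 = 1.9899 bits

H(Y|X) = Σ_x P(x)·H(Y|X=x):
  X=0: P(X=0) = 0.234, P(Y|X=0) = (23/117, 37/234, 151/234) → H(Y|X=0) = 1.289883
  X=1: P(X=1) = 0.215, P(Y|X=1) = (98/215, 8/43, 77/215) → H(Y|X=1) = 1.498606
  X=2: P(X=2) = 0.256, P(Y|X=2) = (43/64, 51/256, 33/256) → H(Y|X=2) = 1.230171
  X=3: P(X=3) = 0.295, P(Y|X=3) = (148/295, 39/295, 108/295) → H(Y|X=3) = 1.415901
H(Y|X) = 0.234·1.289883 + 0.215·1.498606 + 0.256·1.230171 + 0.295·1.415901 = 1.3566 bits

H(X,Y) = -Σ_{x,y} P(x,y) log₂ P(x,y). Per-cell terms -P(x,y)·log₂P(x,y):
  X=0: 0.204342, 0.175984, 0.411834
  X=1: 0.328405, 0.185754, 0.284823
  X=2: 0.436797, 0.218961, 0.162406
  X=3: 0.407937, 0.182535, 0.346777
Sum of the 12 terms: H(X,Y) = 3.3466 bits

Chain rule check:
  H(X) + H(Y|X) = 1.9899 + 1.3566 = 3.3465 bits
  H(X,Y) = 3.3466 bits
✓ Chain rule verified (Δ = 0.0001 is 4-dp rounding noise: each of the three values was rounded independently).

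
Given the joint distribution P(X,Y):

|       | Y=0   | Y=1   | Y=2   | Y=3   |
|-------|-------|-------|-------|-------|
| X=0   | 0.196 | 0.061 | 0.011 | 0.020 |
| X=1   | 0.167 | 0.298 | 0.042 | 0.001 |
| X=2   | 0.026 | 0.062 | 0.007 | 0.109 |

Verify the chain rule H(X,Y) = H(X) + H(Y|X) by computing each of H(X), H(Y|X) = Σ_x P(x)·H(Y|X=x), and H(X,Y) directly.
H(X) = 1.4814 bits, H(Y|X) = 1.3480 bits, H(X,Y) = 2.8294 bits

Marginal of X (row sums):
  P(X=0) = 0.196 + 0.061 + 0.011 + 0.020 = 0.288
  P(X=1) = 0.167 + 0.298 + 0.042 + 0.001 = 0.508
  P(X=2) = 0.026 + 0.062 + 0.007 + 0.109 = 0.204
H(X) = -[0.288·log₂(0.288) + 0.508·log₂(0.508) + 0.204·log₂(0.204)]
  = 0.5172 + 0.4964 + 0.4678 = 1.4814 bits

H(Y|X) = Σ_x P(x)·H(Y|X=x):
  X=0: P(X=0) = 0.288, P(Y|X=0) = (49/72, 61/288, 11/288, 5/72) → H(Y|X=0) = 1.2993
  X=1: P(X=1) = 0.508, P(Y|X=1) = (167/508, 149/254, 21/254, 1/508) → H(Y|X=1) = 1.2941
  X=2: P(X=2) = 0.204, P(Y|X=2) = (13/102, 31/102, 7/204, 109/204) → H(Y|X=2) = 1.5511
H(Y|X) = 0.288·1.2993 + 0.508·1.2941 + 0.204·1.5511 = 1.3480 bits

H(X,Y) = -Σ_{x,y} P(x,y) log₂ P(x,y). Per-cell terms -P(x,y)·log₂P(x,y):
  X=0: 0.4608, 0.2461, 0.0716, 0.1129
  X=1: 0.4312, 0.5205, 0.1921, 0.0100
  X=2: 0.1369, 0.2487, 0.0501, 0.3485
Sum of the 12 terms: H(X,Y) = 2.8294 bits

Chain rule check:
  H(X) + H(Y|X) = 1.4814 + 1.3480 = 2.8294 bits
  H(X,Y) = 2.8294 bits
✓ Chain rule verified.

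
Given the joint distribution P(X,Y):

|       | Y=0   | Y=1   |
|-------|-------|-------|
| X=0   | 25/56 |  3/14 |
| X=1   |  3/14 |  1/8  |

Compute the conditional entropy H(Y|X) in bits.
0.9227 bits

H(Y|X) = H(X,Y) - H(X)

H(X,Y) = -Σ_{x,y} P(x,y) log₂ P(x,y). Per-cell terms -P(x,y)·log₂P(x,y):
  X=0: 0.519419, 0.476227
  X=1: 0.476227, 0.375000
Sum of the 4 terms: H(X,Y) = 1.84687 bits

Marginal of X (row sums):
  P(X=0) = 25/56 + 3/14 = 37/56
  P(X=1) = 3/14 + 1/8 = 19/56
H(X) = -[(37/56)·log₂(37/56) + (19/56)·log₂(19/56)]
  = 0.395042 + 0.529091 = 0.92413 bits

H(Y|X) = H(X,Y) - H(X) = 1.84687 - 0.92413 = 0.9227 bits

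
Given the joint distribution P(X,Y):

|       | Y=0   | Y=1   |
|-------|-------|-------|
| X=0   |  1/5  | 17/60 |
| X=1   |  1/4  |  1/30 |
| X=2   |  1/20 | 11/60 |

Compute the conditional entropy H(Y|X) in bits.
0.7959 bits

H(Y|X) = H(X,Y) - H(X)

H(X,Y) = -Σ_{x,y} P(x,y) log₂ P(x,y). Per-cell terms -P(x,y)·log₂P(x,y):
  X=0: 0.4644, 0.5155
  X=1: 0.5000, 0.1636
  X=2: 0.2161, 0.4487
Sum of the 6 terms: H(X,Y) = 2.3083 bits

Marginal of X (row sums):
  P(X=0) = 1/5 + 17/60 = 29/60
  P(X=1) = 1/4 + 1/30 = 17/60
  P(X=2) = 1/20 + 11/60 = 7/30
H(X) = -[(29/60)·log₂(29/60) + (17/60)·log₂(17/60) + (7/30)·log₂(7/30)]
  = 0.5070 + 0.5155 + 0.4899 = 1.5124 bits

H(Y|X) = H(X,Y) - H(X) = 2.3083 - 1.5124 = 0.7959 bits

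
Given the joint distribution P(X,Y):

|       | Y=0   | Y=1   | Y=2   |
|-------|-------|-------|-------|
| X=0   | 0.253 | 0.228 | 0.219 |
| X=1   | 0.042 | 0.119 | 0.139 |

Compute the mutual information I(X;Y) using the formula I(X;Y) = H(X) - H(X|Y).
0.0402 bits

I(X;Y) = H(X) - H(X|Y)

Marginal of X (row sums):
  P(X=0) = 0.253 + 0.228 + 0.219 = 0.700
  P(X=1) = 0.042 + 0.119 + 0.139 = 0.300
H(X) = -[0.700·log₂(0.700) + 0.300·log₂(0.300)]
  = 0.360201 + 0.521090 = 0.88129 bits

Marginal of Y (column sums):
  P(Y=0) = 0.253 + 0.042 = 0.295
  P(Y=1) = 0.228 + 0.119 = 0.347
  P(Y=2) = 0.219 + 0.139 = 0.358
H(X|Y) = Σ_y P(y)·H(X|Y=y):
  Y=0: P(Y=0) = 0.295, P(X|Y=0) = (253/295, 42/295) → H(X|Y=0) = 0.590420
  Y=1: P(Y=1) = 0.347, P(X|Y=1) = (228/347, 119/347) → H(X|Y=1) = 0.927604
  Y=2: P(Y=2) = 0.358, P(X|Y=2) = (219/358, 139/358) → H(X|Y=2) = 0.963673
H(X|Y) = 0.295·0.590420 + 0.347·0.927604 + 0.358·0.963673 = 0.84105 bits

I(X;Y) = H(X) - H(X|Y) = 0.88129 - 0.84105 = 0.0402 bits

Cross-check via I(X;Y) = H(X) + H(Y) - H(X,Y): computing H(Y) from the column sums and H(X,Y) from the 6 cells in the same way gives H(Y) = 1.57997 bits and H(X,Y) = 2.42102 bits, so
I(X;Y) = 0.88129 + 1.57997 - 2.42102 = 0.0402 bits ✓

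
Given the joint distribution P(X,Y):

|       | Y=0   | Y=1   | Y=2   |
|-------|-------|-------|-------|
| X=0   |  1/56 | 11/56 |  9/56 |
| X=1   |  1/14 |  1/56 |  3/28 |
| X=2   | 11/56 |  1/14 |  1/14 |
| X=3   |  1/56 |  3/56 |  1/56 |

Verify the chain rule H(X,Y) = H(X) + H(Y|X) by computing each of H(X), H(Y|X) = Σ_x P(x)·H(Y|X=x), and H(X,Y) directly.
H(X) = 1.8321 bits, H(Y|X) = 1.3163 bits, H(X,Y) = 3.1484 bits

Marginal of X (row sums):
  P(X=0) = 1/56 + 11/56 + 9/56 = 3/8
  P(X=1) = 1/14 + 1/56 + 3/28 = 11/56
  P(X=2) = 11/56 + 1/14 + 1/14 = 19/56
  P(X=3) = 1/56 + 3/56 + 1/56 = 5/56
H(X) = -[(3/8)·log₂(3/8) + (11/56)·log₂(11/56) + (19/56)·log₂(19/56) + (5/56)·log₂(5/56)]
  = 0.53064 + 0.46120 + 0.52909 + 0.31120 = 1.8321 bits

H(Y|X) = Σ_x P(x)·H(Y|X=x):
  X=0: P(X=0) = 3/8, P(Y|X=0) = (1/21, 11/21, 3/7) → H(Y|X=0) = 1.22169
  X=1: P(X=1) = 11/56, P(Y|X=1) = (4/11, 1/11, 6/11) → H(Y|X=1) = 1.32218
  X=2: P(X=2) = 19/56, P(Y|X=2) = (11/19, 4/19, 4/19) → H(Y|X=2) = 1.40299
  X=3: P(X=3) = 5/56, P(Y|X=3) = (1/5, 3/5, 1/5) → H(Y|X=3) = 1.37095
H(Y|X) = (3/8)·1.22169 + (11/56)·1.32218 + (19/56)·1.40299 + (5/56)·1.37095 = 1.3163 bits

H(X,Y) = -Σ_{x,y} P(x,y) log₂ P(x,y). Per-cell terms -P(x,y)·log₂P(x,y):
  X=0: 0.10370, 0.46120, 0.42387
  X=1: 0.27195, 0.10370, 0.34526
  X=2: 0.46120, 0.27195, 0.27195
  X=3: 0.10370, 0.22620, 0.10370
Sum of the 12 terms: H(X,Y) = 3.1484 bits

Chain rule check:
  H(X) + H(Y|X) = 1.8321 + 1.3163 = 3.1484 bits
  H(X,Y) = 3.1484 bits
✓ Chain rule verified.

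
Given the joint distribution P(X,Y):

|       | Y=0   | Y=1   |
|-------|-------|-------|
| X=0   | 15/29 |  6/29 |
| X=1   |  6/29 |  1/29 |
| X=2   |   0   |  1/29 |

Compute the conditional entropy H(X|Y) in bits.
0.9178 bits

H(X|Y) = H(X,Y) - H(Y)

H(X,Y) = -Σ_{x,y} P(x,y) log₂ P(x,y). Per-cell terms -P(x,y)·log₂P(x,y):
  X=0: 0.49194, 0.47028
  X=1: 0.47028, 0.16752
  X=2: 0.00000, 0.16752
  (cells with P = 0 contribute 0)
Sum of the 6 terms: H(X,Y) = 1.76754 bits

Marginal of Y (column sums):
  P(Y=0) = 15/29 + 6/29 + 0 = 21/29
  P(Y=1) = 6/29 + 1/29 + 1/29 = 8/29
H(Y) = -[(21/29)·log₂(21/29) + (8/29)·log₂(8/29)]
  = 0.33720 + 0.51255 = 0.84975 bits

H(X|Y) = H(X,Y) - H(Y) = 1.76754 - 0.84975 = 0.9178 bits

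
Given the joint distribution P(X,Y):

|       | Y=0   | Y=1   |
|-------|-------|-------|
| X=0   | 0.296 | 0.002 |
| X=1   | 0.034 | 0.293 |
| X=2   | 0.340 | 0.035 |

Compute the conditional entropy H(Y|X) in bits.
0.3426 bits

H(Y|X) = H(X,Y) - H(X)

H(X,Y) = -Σ_{x,y} P(x,y) log₂ P(x,y). Per-cell terms -P(x,y)·log₂P(x,y):
  X=0: 0.519874, 0.017932
  X=1: 0.165863, 0.518911
  X=2: 0.529174, 0.169278
Sum of the 6 terms: H(X,Y) = 1.92103 bits

Marginal of X (row sums):
  P(X=0) = 0.296 + 0.002 = 0.298
  P(X=1) = 0.034 + 0.293 = 0.327
  P(X=2) = 0.340 + 0.035 = 0.375
H(X) = -[0.298·log₂(0.298) + 0.327·log₂(0.327) + 0.375·log₂(0.375)]
  = 0.520491 + 0.527332 + 0.530639 = 1.57846 bits

H(Y|X) = H(X,Y) - H(X) = 1.92103 - 1.57846 = 0.3426 bits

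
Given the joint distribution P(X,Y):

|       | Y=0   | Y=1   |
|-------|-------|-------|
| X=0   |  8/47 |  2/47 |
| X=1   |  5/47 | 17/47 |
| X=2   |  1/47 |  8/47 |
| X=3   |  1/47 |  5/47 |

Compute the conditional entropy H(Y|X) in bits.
0.6949 bits

H(Y|X) = H(X,Y) - H(X)

H(X,Y) = -Σ_{x,y} P(x,y) log₂ P(x,y). Per-cell terms -P(x,y)·log₂P(x,y):
  X=0: 0.43482, 0.19381
  X=1: 0.34390, 0.53066
  X=2: 0.11818, 0.43482
  X=3: 0.11818, 0.34390
Sum of the 8 terms: H(X,Y) = 2.5183 bits

Marginal of X (row sums):
  P(X=0) = 8/47 + 2/47 = 10/47
  P(X=1) = 5/47 + 17/47 = 22/47
  P(X=2) = 1/47 + 8/47 = 9/47
  P(X=3) = 1/47 + 5/47 = 6/47
H(X) = -[(10/47)·log₂(10/47) + (22/47)·log₂(22/47) + (9/47)·log₂(9/47) + (6/47)·log₂(6/47)]
  = 0.47503 + 0.51263 + 0.45664 + 0.37910 = 1.8234 bits

H(Y|X) = H(X,Y) - H(X) = 2.5183 - 1.8234 = 0.6949 bits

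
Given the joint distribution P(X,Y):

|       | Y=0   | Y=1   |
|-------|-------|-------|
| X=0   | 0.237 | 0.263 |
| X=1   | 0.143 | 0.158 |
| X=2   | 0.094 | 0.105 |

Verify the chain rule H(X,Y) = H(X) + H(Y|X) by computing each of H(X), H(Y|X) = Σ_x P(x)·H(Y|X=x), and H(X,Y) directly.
H(X) = 1.4849 bits, H(Y|X) = 0.9980 bits, H(X,Y) = 2.4829 bits

Marginal of X (row sums):
  P(X=0) = 0.237 + 0.263 = 0.500
  P(X=1) = 0.143 + 0.158 = 0.301
  P(X=2) = 0.094 + 0.105 = 0.199
H(X) = -[0.500·log₂(0.500) + 0.301·log₂(0.301) + 0.199·log₂(0.199)]
  = 0.50000 + 0.52138 + 0.46350 = 1.4849 bits

H(Y|X) = Σ_x P(x)·H(Y|X=x):
  X=0: P(X=0) = 0.500, P(Y|X=0) = (237/500, 263/500) → H(Y|X=0) = 0.99805
  X=1: P(X=1) = 0.301, P(Y|X=1) = (143/301, 158/301) → H(Y|X=1) = 0.99821
  X=2: P(X=2) = 0.199, P(Y|X=2) = (94/199, 105/199) → H(Y|X=2) = 0.99779
H(Y|X) = 0.500·0.99805 + 0.301·0.99821 + 0.199·0.99779 = 0.9980 bits

H(X,Y) = -Σ_{x,y} P(x,y) log₂ P(x,y). Per-cell terms -P(x,y)·log₂P(x,y):
  X=0: 0.49226, 0.50677
  X=1: 0.40125, 0.42060
  X=2: 0.32065, 0.34141
Sum of the 6 terms: H(X,Y) = 2.4829 bits

Chain rule check:
  H(X) + H(Y|X) = 1.4849 + 0.9980 = 2.4829 bits
  H(X,Y) = 2.4829 bits
✓ Chain rule verified.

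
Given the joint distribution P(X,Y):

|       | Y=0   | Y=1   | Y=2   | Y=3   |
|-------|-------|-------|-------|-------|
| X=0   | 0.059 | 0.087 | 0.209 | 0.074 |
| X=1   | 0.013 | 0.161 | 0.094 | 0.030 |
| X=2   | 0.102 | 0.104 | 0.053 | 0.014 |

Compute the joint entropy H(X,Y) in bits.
3.2618 bits

H(X,Y) = -Σ_{x,y} P(x,y) log₂ P(x,y). Per-cell terms -P(x,y)·log₂P(x,y):
  X=0: 0.2409, 0.3065, 0.4720, 0.2780
  X=1: 0.0814, 0.4242, 0.3207, 0.1518
  X=2: 0.3359, 0.3396, 0.2246, 0.0862
Sum of the 12 terms: H(X,Y) = 3.2618 bits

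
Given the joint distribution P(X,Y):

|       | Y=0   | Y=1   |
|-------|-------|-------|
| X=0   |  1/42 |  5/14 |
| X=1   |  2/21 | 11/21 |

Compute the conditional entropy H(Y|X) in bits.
0.5119 bits

H(Y|X) = H(X,Y) - H(X)

H(X,Y) = -Σ_{x,y} P(x,y) log₂ P(x,y). Per-cell terms -P(x,y)·log₂P(x,y):
  X=0: 0.12839, 0.53051
  X=1: 0.32308, 0.48865
Sum of the 4 terms: H(X,Y) = 1.4706 bits

Marginal of X (row sums):
  P(X=0) = 1/42 + 5/14 = 8/21
  P(X=1) = 2/21 + 11/21 = 13/21
H(X) = -[(8/21)·log₂(8/21) + (13/21)·log₂(13/21)]
  = 0.53041 + 0.42831 = 0.9587 bits

H(Y|X) = H(X,Y) - H(X) = 1.4706 - 0.9587 = 0.5119 bits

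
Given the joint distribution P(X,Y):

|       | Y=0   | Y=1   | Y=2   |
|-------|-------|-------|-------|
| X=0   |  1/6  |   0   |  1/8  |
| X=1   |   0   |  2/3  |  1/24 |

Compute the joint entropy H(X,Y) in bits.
1.3868 bits

H(X,Y) = -Σ_{x,y} P(x,y) log₂ P(x,y). Per-cell terms -P(x,y)·log₂P(x,y):
  X=0: 0.4308, 0.0000, 0.3750
  X=1: 0.0000, 0.3900, 0.1910
  (cells with P = 0 contribute 0)
Sum of the 6 terms: H(X,Y) = 1.3868 bits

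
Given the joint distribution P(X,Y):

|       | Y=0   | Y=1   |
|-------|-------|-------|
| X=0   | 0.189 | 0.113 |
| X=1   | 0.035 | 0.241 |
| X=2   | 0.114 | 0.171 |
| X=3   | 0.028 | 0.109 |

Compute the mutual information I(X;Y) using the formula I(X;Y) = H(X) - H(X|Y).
0.1313 bits

I(X;Y) = H(X) - H(X|Y)

Marginal of X (row sums):
  P(X=0) = 0.189 + 0.113 = 0.302
  P(X=1) = 0.035 + 0.241 = 0.276
  P(X=2) = 0.114 + 0.171 = 0.285
  P(X=3) = 0.028 + 0.109 = 0.137
H(X) = -[0.302·log₂(0.302) + 0.276·log₂(0.276) + 0.285·log₂(0.285) + 0.137·log₂(0.137)]
  = 0.5217 + 0.5126 + 0.5161 + 0.3929 = 1.9433 bits

Marginal of Y (column sums):
  P(Y=0) = 0.189 + 0.035 + 0.114 + 0.028 = 0.366
  P(Y=1) = 0.113 + 0.241 + 0.171 + 0.109 = 0.634
H(X|Y) = Σ_y P(y)·H(X|Y=y):
  Y=0: P(Y=0) = 0.366, P(X|Y=0) = (63/122, 35/366, 19/61, 14/183) → H(X|Y=0) = 1.6240
  Y=1: P(Y=1) = 0.634, P(X|Y=1) = (113/634, 241/634, 171/634, 109/634) → H(X|Y=1) = 1.9205
H(X|Y) = 0.366·1.6240 + 0.634·1.9205 = 1.8120 bits

I(X;Y) = H(X) - H(X|Y) = 1.9433 - 1.8120 = 0.1313 bits

Cross-check via I(X;Y) = H(X) + H(Y) - H(X,Y): computing H(Y) from the column sums and H(X,Y) from the 8 cells in the same way gives H(Y) = 0.9476 bits and H(X,Y) = 2.7596 bits, so
I(X;Y) = 1.9433 + 0.9476 - 2.7596 = 0.1313 bits ✓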